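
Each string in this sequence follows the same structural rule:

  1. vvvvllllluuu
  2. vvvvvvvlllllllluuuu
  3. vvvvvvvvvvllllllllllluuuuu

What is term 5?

Reading off run lengths: v runs 4, 7, 10; l runs 5, 8, 11; u runs 3, 4, 5 — each is linear in n (n = 1, 2, …).
Setting n = 5 gives 16, 17, 7 characters in each block.

vvvvvvvvvvvvvvvvllllllllllllllllluuuuuuu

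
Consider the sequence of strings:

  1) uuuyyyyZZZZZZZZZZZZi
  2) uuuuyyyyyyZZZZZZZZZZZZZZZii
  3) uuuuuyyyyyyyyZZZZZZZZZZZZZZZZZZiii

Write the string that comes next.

uuuuuuyyyyyyyyyyZZZZZZZZZZZZZZZZZZZZZiiii

Reading off run lengths: u runs 3, 4, 5; y runs 4, 6, 8; Z runs 12, 15, 18; i runs 1, 2, 3 — each is linear in n, where the shown terms are n = 3, 4, 5.
For the next term, n = 6, so the run lengths are 6, 10, 21, 4.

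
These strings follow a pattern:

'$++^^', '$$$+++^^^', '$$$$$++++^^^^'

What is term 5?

Each string has the form $^{2n-1} +^{n+1} ^^{n+1} (n = 1, 2, …).
At n = 5 the blocks have lengths 9, 6, 6.

$$$$$$$$$++++++^^^^^^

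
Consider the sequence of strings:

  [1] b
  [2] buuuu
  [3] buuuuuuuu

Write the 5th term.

The strings grow by a fixed suffix uuuu each time.
From buuuuuuuu, 2 further steps: buuuuuuuu → buuuuuuuuuuuu → (answer).

buuuuuuuuuuuuuuuu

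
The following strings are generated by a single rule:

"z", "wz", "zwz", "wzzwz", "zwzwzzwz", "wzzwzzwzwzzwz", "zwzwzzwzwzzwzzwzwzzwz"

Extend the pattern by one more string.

From term 3 onward, concatenate the second-to-last term with the last: z·wz = zwz, wz·zwz = wzzwz, …
Continuing: wzzwzzwzwzzwz · zwzwzzwzwzzwzzwzwzzwz gives term 8.

wzzwzzwzwzzwzzwzwzzwzwzzwzzwzwzzwz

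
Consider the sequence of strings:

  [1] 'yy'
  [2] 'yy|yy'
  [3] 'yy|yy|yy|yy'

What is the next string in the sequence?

Each string is two copies of the previous one joined by '|'.
Doubling yy|yy|yy|yy with '|' between the halves:

yy|yy|yy|yy|yy|yy|yy|yy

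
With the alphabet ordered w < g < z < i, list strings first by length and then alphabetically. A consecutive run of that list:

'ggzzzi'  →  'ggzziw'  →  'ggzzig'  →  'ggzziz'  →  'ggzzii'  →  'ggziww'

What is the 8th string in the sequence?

Advancing 2 positions from ggziww through ggziww → ggziwg reaches term 8.

ggziwz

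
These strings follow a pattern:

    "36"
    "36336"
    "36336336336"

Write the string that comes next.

Each string is two copies of the previous one joined by '3'.
Doubling 36336336336 with '3' between the halves:

36336336336336336336336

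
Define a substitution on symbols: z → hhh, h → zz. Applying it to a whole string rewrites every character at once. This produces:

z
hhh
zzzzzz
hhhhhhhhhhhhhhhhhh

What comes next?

Rewriting the 18 symbols of hhhhhhhhhhhhhhhhhh one by one yields zz zz zz zz zz zz zz zz zz zz zz zz zz zz zz zz zz zz; concatenated:

zzzzzzzzzzzzzzzzzzzzzzzzzzzzzzzzzzzz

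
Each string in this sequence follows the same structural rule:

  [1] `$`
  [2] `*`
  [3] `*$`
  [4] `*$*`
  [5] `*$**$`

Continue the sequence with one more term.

*$**$*$*

From term 3 onward, concatenate the last term with the second-to-last: *·$ = *$, *$·* = *$*, …
The next term joins *$**$ and *$*.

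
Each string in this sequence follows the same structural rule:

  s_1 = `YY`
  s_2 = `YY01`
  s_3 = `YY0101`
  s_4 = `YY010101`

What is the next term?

Each term is the previous one with 01 appended.
Applying this once more to YY010101:

YY01010101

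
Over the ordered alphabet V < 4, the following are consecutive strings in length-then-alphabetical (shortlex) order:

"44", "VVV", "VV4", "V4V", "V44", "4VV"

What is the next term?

Treat 4VV as a base-2 numeral over the given alphabet and add one, carrying through any trailing 4's.

4V4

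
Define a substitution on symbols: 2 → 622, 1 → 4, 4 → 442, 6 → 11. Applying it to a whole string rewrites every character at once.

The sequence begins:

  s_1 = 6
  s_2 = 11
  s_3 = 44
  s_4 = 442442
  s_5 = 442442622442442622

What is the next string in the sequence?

4424426224424426221162262244244262244244262211622622

φ(442442622442442622) expands symbol-by-symbol to 442 442 622 442 442 622 11 622 622 442 442 622 442 442 622 11 622 622; joining the 18 pieces gives the next term.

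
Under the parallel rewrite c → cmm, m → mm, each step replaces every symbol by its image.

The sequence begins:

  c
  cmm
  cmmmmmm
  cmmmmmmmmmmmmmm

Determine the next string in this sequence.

Replace each of the 15 characters of cmmmmmmmmmmmmmm in place — cmm mm mm mm mm mm mm mm mm mm mm mm mm mm mm — and concatenate.

cmmmmmmmmmmmmmmmmmmmmmmmmmmmmmm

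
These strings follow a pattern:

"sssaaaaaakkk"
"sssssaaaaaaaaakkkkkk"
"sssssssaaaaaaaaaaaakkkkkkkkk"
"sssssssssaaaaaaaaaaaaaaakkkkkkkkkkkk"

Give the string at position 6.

sssssssssssssaaaaaaaaaaaaaaaaaaaaakkkkkkkkkkkkkkkkkk

Reading off run lengths: s runs 3, 5, 7, 9; a runs 6, 9, 12, 15; k runs 3, 6, 9, 12 — each is linear in n (n = 1, 2, …).
For term 6, n = 6, so the run lengths are 13, 21, 18.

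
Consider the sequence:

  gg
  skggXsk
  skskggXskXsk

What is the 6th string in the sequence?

skskskskskggXskXskXskXskXsk

s(k+1) = sk·s(k)·Xsk, so each term gains sk as a prefix and Xsk as a suffix.
From skskggXskXsk, 3 further steps: skskggXskXsk → skskskggXskXskXsk → skskskskggXskXskXskXsk → (answer).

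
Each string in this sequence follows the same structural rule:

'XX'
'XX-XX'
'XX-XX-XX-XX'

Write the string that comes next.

Every step duplicates the string with '-' between the halves.
So the next term is two copies of XX-XX-XX-XX with '-' between the halves.

XX-XX-XX-XX-XX-XX-XX-XX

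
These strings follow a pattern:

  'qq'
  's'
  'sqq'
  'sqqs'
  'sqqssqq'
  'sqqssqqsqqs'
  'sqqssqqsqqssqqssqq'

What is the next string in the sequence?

sqqssqqsqqssqqssqqsqqssqqsqqs

Each term (from the third on) is the previous term followed by the one before it: term 3 = s·qq = sqq.
Continuing: sqqssqqsqqssqqssqq · sqqssqqsqqs gives term 8.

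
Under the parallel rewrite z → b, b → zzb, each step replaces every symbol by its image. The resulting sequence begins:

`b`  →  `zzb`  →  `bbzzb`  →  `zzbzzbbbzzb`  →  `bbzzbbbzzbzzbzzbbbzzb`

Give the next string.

φ(bbzzbbbzzbzzbzzbbbzzb) expands symbol-by-symbol to zzb zzb b b zzb zzb zzb b b zzb b b zzb b b zzb zzb zzb b b zzb; joining the 21 pieces gives the next term.

zzbzzbbbzzbzzbzzbbbzzbbbzzbbbzzbzzbzzbbbzzb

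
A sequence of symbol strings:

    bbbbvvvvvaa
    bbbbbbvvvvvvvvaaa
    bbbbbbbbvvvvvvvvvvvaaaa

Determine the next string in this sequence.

The n-th term is 2n b's then 3n-1 v's then n a's, where the shown terms are n = 2, 3, 4.
At n = 5 the blocks have lengths 10, 14, 5.

bbbbbbbbbbvvvvvvvvvvvvvvaaaaa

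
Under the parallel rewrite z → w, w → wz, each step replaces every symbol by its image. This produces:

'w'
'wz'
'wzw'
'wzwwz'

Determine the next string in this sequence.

Rewriting each symbol of wzwwz: w→wz, z→w, w→wz, w→wz, z→w, which concatenates to wz w wz wz w.

wzwwzwzw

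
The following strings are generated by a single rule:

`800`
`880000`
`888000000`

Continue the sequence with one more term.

The n-th term is n 8's then 2n 0's (n = 1, 2, …).
Setting n = 4 gives 4, 8 characters in each block.

888800000000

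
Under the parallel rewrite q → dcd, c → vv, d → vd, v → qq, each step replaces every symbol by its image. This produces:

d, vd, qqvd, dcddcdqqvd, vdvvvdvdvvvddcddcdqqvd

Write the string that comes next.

Applying the rule to each of the 22 symbols of vdvvvdvdvvvddcddcdqqvd gives the pieces qq vd qq qq qq vd qq vd qq qq qq vd vd vv vd vd vv vd dcd dcd qq vd, which concatenate to the answer.

qqvdqqqqqqvdqqvdqqqqqqvdvdvvvdvdvvvddcddcdqqvd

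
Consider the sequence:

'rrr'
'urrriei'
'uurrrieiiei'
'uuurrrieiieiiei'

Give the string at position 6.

Each term wraps the previous one in u on the left and iei on the right.
From uuurrrieiieiiei, 2 further steps: uuurrrieiieiiei → uuuurrrieiieiieiiei → (answer).

uuuuurrrieiieiieiieiiei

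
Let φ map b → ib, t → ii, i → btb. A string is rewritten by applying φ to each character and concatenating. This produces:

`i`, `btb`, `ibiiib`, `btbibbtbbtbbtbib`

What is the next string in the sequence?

Replace each of the 16 characters of btbibbtbbtbbtbib in place — ib ii ib btb ib ib ii ib ib ii ib ib ii ib btb ib — and concatenate.

ibiiibbtbibibiiibibiiibibiiibbtbib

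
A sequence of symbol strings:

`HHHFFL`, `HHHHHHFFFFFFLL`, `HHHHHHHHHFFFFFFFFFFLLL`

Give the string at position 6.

HHHHHHHHHHHHHHHHHHFFFFFFFFFFFFFFFFFFFFFFLLLLLL

Reading off run lengths: H runs 3, 6, 9; F runs 2, 6, 10; L runs 1, 2, 3 — each is linear in n (n = 1, 2, …).
At n = 6 the blocks have lengths 18, 22, 6.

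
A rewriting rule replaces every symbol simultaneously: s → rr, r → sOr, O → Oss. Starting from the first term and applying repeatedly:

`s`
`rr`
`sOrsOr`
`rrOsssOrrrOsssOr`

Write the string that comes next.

Rewriting the 16 symbols of rrOsssOrrrOsssOr one by one yields sOr sOr Oss rr rr rr Oss sOr sOr sOr Oss rr rr rr Oss sOr; concatenated:

sOrsOrOssrrrrrrOsssOrsOrsOrOssrrrrrrOsssOr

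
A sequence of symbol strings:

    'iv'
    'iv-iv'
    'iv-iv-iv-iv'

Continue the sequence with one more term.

s(k+1) = s(k)·-·s(k) — each term doubles the last with '-' between the halves.
Doubling iv-iv-iv-iv with '-' between the halves:

iv-iv-iv-iv-iv-iv-iv-iv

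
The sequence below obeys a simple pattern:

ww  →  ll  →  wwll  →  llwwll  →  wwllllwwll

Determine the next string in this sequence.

This is a Fibonacci-style word recurrence s(k) = s(k−2)·s(k−1): e.g. ww·ll = wwll.
So term 6 is llwwll·wwllllwwll.

llwwllwwllllwwll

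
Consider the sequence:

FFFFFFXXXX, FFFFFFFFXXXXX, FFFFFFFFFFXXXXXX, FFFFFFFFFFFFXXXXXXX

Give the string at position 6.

Term n consists of 2n F's, followed by n+1 X's, where the shown terms are n = 3, 4, 5, 6.
For term 6, n = 8, so the run lengths are 16, 9.

FFFFFFFFFFFFFFFFXXXXXXXXX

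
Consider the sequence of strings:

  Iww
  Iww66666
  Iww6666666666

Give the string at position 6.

Iww6666666666666666666666666

Each term is the previous one with 66666 appended.
From Iww6666666666, 3 further steps: Iww6666666666 → Iww666666666666666 → Iww66666666666666666666 → (answer).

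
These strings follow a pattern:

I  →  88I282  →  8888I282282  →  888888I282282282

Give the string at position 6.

Every step adds 88 to the front and 282 to the end of the previous string.
From 888888I282282282, 2 further steps: 888888I282282282 → 88888888I282282282282 → (answer).

8888888888I282282282282282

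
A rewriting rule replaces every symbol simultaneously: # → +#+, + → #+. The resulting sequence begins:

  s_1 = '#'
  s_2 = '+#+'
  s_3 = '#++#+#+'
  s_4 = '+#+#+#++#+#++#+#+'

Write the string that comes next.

#++#+#++#+#++#+#+#++#+#++#+#+#++#+#++#+#+

Replace each of the 17 characters of +#+#+#++#+#++#+#+ in place — #+ +#+ #+ +#+ #+ +#+ #+ #+ +#+ #+ +#+ #+ #+ +#+ #+ +#+ #+ — and concatenate.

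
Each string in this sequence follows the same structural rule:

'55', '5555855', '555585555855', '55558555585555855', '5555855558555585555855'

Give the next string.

Each term is the previous one with 55855 appended.
So the next term is 5555855558555585555855·55855.

555585555855558555585555855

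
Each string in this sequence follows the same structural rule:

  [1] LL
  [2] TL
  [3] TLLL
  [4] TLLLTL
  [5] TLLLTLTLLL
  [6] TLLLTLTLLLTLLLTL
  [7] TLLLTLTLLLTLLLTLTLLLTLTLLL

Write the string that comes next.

TLLLTLTLLLTLLLTLTLLLTLTLLLTLLLTLTLLLTLLLTL

From term 3 onward, concatenate the last term with the second-to-last: TL·LL = TLLL, TLLL·TL = TLLLTL, …
The next term joins TLLLTLTLLLTLLLTLTLLLTLTLLL and TLLLTLTLLLTLLLTL.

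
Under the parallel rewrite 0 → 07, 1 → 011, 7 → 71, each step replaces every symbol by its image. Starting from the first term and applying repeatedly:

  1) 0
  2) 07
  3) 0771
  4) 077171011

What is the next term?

Apply φ to 077171011 symbol by symbol: 0→07, 7→71, 7→71, 1→011, 7→71, 1→011, 0→07, 1→011, 1→011; joined: 07 71 71 011 71 011 07 011 011.

0771710117101107011011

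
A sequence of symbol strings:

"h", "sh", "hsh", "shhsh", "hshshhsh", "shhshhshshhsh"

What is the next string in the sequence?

From term 3 onward, concatenate the second-to-last term with the last: h·sh = hsh, sh·hsh = shhsh, …
So term 7 is hshshhsh·shhshhshshhsh.

hshshhshshhshhshshhsh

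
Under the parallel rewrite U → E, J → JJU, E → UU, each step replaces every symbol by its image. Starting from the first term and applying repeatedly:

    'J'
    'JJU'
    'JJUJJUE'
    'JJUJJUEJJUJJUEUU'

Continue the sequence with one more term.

φ(JJUJJUEJJUJJUEUU) expands symbol-by-symbol to JJU JJU E JJU JJU E UU JJU JJU E JJU JJU E UU E E; joining the 16 pieces gives the next term.

JJUJJUEJJUJJUEUUJJUJJUEJJUJJUEUUEE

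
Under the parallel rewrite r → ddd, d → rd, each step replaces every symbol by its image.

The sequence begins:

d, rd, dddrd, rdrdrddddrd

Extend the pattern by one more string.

Rewriting each symbol of rdrdrddddrd: r→ddd, d→rd, r→ddd, d→rd, r→ddd, d→rd, d→rd, d→rd, d→rd, r→ddd, d→rd, which concatenates to ddd rd ddd rd ddd rd rd rd rd ddd rd.

dddrddddrddddrdrdrdrddddrd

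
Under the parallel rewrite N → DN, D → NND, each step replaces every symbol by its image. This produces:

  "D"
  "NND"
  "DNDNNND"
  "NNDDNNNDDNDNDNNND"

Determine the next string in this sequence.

Applying the rule to each of the 17 symbols of NNDDNNNDDNDNDNNND gives the pieces DN DN NND NND DN DN DN NND NND DN NND DN NND DN DN DN NND, which concatenate to the answer.

DNDNNNDNNDDNDNDNNNDNNDDNNNDDNNNDDNDNDNNND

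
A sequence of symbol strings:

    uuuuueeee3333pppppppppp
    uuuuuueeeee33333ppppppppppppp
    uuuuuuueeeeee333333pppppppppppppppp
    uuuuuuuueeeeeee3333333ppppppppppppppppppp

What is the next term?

uuuuuuuuueeeeeeee33333333pppppppppppppppppppppp

Each string has the form u^{n+2} e^{n+1} 3^{n+1} p^{3n+1}, where the shown terms are n = 3, 4, 5, 6.
Setting n = 7 gives 9, 8, 8, 22 characters in each block.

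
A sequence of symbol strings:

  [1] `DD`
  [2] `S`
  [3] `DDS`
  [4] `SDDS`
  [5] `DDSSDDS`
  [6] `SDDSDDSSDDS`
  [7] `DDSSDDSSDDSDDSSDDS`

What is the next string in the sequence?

SDDSDDSSDDSDDSSDDSSDDSDDSSDDS

Each term (from the third on) is the two preceding terms concatenated in order: term 3 = DD·S = DDS.
Continuing: SDDSDDSSDDS · DDSSDDSSDDSDDSSDDS gives term 8.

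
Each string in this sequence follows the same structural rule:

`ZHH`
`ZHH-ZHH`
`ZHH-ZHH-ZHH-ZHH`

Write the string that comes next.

ZHH-ZHH-ZHH-ZHH-ZHH-ZHH-ZHH-ZHH

Each string is two copies of the previous one joined by '-'.
One more doubling of ZHH-ZHH-ZHH-ZHH gives the answer.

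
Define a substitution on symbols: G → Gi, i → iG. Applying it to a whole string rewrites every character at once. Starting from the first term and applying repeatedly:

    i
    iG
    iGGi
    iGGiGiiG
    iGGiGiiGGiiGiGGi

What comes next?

Rewriting the 16 symbols of iGGiGiiGGiiGiGGi one by one yields iG Gi Gi iG Gi iG iG Gi Gi iG iG Gi iG Gi Gi iG; concatenated:

iGGiGiiGGiiGiGGiGiiGiGGiiGGiGiiG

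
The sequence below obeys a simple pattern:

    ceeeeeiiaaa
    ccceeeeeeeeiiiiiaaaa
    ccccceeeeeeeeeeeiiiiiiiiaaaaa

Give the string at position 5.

ccccccccceeeeeeeeeeeeeeeeeiiiiiiiiiiiiiiaaaaaaa

Each string has the form c^{2n-1} e^{3n+2} i^{3n-1} a^{n+2} (n = 1, 2, …).
Setting n = 5 gives 9, 17, 14, 7 characters in each block.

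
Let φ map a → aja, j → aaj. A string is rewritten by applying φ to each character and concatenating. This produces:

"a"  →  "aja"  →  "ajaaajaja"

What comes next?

ajaaajajaajaajaaajajaaajaja

Rewriting each symbol of ajaaajaja: a→aja, j→aaj, a→aja, a→aja, a→aja, j→aaj, a→aja, j→aaj, a→aja, which concatenates to aja aaj aja aja aja aaj aja aaj aja.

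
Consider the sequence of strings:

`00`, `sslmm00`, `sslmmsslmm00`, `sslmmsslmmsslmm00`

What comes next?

sslmmsslmmsslmmsslmm00

The strings grow by a fixed prefix sslmm each time.
One more step from sslmmsslmmsslmm00 gives the answer.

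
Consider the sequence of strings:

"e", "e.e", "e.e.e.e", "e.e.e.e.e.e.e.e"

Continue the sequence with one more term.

Every step duplicates the string with '.' between the halves.
One more doubling of e.e.e.e.e.e.e.e gives the answer.

e.e.e.e.e.e.e.e.e.e.e.e.e.e.e.e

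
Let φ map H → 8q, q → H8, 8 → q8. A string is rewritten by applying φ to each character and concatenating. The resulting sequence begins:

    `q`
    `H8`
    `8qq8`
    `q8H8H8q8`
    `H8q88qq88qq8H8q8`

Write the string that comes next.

8qq8H8q8q8H8H8q8q8H8H8q88qq8H8q8

Applying the rule to each of the 16 symbols of H8q88qq88qq8H8q8 gives the pieces 8q q8 H8 q8 q8 H8 H8 q8 q8 H8 H8 q8 8q q8 H8 q8, which concatenate to the answer.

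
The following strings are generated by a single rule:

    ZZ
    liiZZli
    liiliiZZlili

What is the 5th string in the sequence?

Every step adds lii to the front and li to the end of the previous string.
From liiliiZZlili, 2 further steps: liiliiZZlili → liiliiliiZZlilili → (answer).

liiliiliiliiZZlililili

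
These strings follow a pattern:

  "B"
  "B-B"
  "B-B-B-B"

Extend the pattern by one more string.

B-B-B-B-B-B-B-B

Each string is two copies of the previous one joined by '-'.
One more doubling of B-B-B-B gives the answer.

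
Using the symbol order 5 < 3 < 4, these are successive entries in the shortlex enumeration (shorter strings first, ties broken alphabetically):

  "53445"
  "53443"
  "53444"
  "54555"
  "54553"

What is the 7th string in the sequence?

54535

Advancing 2 positions from 54553 through 54553 → 54554 reaches term 7.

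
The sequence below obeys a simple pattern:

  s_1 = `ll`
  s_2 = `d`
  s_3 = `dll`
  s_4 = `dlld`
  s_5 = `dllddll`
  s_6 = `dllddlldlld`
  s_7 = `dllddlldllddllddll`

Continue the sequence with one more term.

dllddlldllddllddlldllddlldlld

This is a Fibonacci-style word recurrence s(k) = s(k−1)·s(k−2): e.g. d·ll = dll.
So term 8 is dllddlldllddllddll·dllddlldlld.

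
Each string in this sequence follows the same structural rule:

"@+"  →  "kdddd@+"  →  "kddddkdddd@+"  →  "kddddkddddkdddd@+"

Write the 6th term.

The strings grow by a fixed prefix kdddd each time.
From kddddkddddkdddd@+, 2 further steps: kddddkddddkdddd@+ → kddddkddddkddddkdddd@+ → (answer).

kddddkddddkddddkddddkdddd@+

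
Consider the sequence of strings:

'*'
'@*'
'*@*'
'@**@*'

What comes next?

Each term (from the third on) is the two preceding terms concatenated in order: term 3 = *·@* = *@*.
The next term joins *@* and @**@*.

*@*@**@*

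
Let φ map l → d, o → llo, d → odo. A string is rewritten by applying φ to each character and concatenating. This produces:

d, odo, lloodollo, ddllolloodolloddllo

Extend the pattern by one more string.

Rewriting the 19 symbols of ddllolloodolloddllo one by one yields odo odo d d llo d d llo llo odo llo d d llo odo odo d d llo; concatenated:

odoododdlloddllolloodolloddlloodoododdllo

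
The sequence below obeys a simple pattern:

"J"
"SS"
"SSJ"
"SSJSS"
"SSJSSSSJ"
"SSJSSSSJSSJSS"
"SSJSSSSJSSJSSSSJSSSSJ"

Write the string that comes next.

SSJSSSSJSSJSSSSJSSSSJSSJSSSSJSSJSS

Each term (from the third on) is the previous term followed by the one before it: term 3 = SS·J = SSJ.
The next term joins SSJSSSSJSSJSSSSJSSSSJ and SSJSSSSJSSJSS.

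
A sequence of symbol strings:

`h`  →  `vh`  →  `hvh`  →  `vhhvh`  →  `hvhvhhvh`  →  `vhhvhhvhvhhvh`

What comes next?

hvhvhhvhvhhvhhvhvhhvh

From term 3 onward, concatenate the second-to-last term with the last: h·vh = hvh, vh·hvh = vhhvh, …
Continuing: hvhvhhvh · vhhvhhvhvhhvh gives term 7.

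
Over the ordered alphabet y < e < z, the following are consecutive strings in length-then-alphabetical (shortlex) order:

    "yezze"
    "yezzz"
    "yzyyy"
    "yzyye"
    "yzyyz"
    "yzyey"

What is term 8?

Stepping forward 2 times from yzyey: yzyey → yzyee, then the target.

yzyez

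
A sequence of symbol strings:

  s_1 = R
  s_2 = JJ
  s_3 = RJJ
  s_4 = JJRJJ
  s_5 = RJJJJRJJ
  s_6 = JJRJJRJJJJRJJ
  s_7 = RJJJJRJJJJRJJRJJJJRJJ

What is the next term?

This is a Fibonacci-style word recurrence s(k) = s(k−2)·s(k−1): e.g. R·JJ = RJJ.
The next term joins JJRJJRJJJJRJJ and RJJJJRJJJJRJJRJJJJRJJ.

JJRJJRJJJJRJJRJJJJRJJJJRJJRJJJJRJJ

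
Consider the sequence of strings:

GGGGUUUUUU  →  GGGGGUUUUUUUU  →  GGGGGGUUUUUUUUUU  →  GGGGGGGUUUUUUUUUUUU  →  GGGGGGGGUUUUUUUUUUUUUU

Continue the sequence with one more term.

Each string has the form G^{n+1} U^{2n}, where the shown terms are n = 3, 4, 5, 6, 7.
At n = 8 the blocks have lengths 9, 16.

GGGGGGGGGUUUUUUUUUUUUUUUU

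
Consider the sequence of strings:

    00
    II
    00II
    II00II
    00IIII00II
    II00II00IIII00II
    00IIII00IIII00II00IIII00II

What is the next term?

This is a Fibonacci-style word recurrence s(k) = s(k−2)·s(k−1): e.g. 00·II = 00II.
Continuing: II00II00IIII00II · 00IIII00IIII00II00IIII00II gives term 8.

II00II00IIII00II00IIII00IIII00II00IIII00II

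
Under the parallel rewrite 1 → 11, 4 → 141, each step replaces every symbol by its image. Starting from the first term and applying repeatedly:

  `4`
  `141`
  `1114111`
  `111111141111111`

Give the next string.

Rewriting the 15 symbols of 111111141111111 one by one yields 11 11 11 11 11 11 11 141 11 11 11 11 11 11 11; concatenated:

1111111111111114111111111111111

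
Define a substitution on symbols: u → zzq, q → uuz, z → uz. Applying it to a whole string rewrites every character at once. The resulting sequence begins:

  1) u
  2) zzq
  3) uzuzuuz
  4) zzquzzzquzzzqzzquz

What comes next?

Rewriting the 18 symbols of zzquzzzquzzzqzzquz one by one yields uz uz uuz zzq uz uz uz uuz zzq uz uz uz uuz uz uz uuz zzq uz; concatenated:

uzuzuuzzzquzuzuzuuzzzquzuzuzuuzuzuzuuzzzquz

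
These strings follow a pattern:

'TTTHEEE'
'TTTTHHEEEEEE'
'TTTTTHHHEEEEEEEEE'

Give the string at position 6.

Reading off run lengths: T runs 3, 4, 5; H runs 1, 2, 3; E runs 3, 6, 9 — each is linear in n (n = 1, 2, …).
For term 6, n = 6, so the run lengths are 8, 6, 18.

TTTTTTTTHHHHHHEEEEEEEEEEEEEEEEEE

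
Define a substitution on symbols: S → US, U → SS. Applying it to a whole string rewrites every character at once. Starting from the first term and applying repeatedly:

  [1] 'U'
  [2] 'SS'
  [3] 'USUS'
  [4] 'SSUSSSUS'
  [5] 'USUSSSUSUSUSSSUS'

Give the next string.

Replace each of the 16 characters of USUSSSUSUSUSSSUS in place — SS US SS US US US SS US SS US SS US US US SS US — and concatenate.

SSUSSSUSUSUSSSUSSSUSSSUSUSUSSSUS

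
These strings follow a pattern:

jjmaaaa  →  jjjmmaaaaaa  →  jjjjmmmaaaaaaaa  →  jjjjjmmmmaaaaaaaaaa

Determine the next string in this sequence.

jjjjjjmmmmmaaaaaaaaaaaa

The n-th term is n j's then n-1 m's then 2n a's, where the shown terms are n = 2, 3, 4, 5.
At n = 6 the blocks have lengths 6, 5, 12.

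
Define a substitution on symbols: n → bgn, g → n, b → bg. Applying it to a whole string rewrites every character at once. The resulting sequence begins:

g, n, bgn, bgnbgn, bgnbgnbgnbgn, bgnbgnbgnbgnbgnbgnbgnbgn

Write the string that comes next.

Rewriting the 24 symbols of bgnbgnbgnbgnbgnbgnbgnbgn one by one yields bg n bgn bg n bgn bg n bgn bg n bgn bg n bgn bg n bgn bg n bgn bg n bgn; concatenated:

bgnbgnbgnbgnbgnbgnbgnbgnbgnbgnbgnbgnbgnbgnbgnbgn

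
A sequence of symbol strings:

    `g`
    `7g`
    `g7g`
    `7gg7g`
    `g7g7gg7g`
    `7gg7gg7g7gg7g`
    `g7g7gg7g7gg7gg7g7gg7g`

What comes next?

From term 3 onward, concatenate the second-to-last term with the last: g·7g = g7g, 7g·g7g = 7gg7g, …
Continuing: 7gg7gg7g7gg7g · g7g7gg7g7gg7gg7g7gg7g gives term 8.

7gg7gg7g7gg7gg7g7gg7g7gg7gg7g7gg7g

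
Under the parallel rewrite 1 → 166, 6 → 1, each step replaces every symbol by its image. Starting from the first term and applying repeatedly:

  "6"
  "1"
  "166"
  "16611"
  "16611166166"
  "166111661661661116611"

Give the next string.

Rewriting the 21 symbols of 166111661661661116611 one by one yields 166 1 1 166 166 166 1 1 166 1 1 166 1 1 166 166 166 1 1 166 166; concatenated:

1661116616616611166111661116616616611166166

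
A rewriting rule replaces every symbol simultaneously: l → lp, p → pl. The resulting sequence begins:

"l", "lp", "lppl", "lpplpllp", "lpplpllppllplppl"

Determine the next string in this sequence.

lpplpllppllplpplpllplppllpplpllp

Replace each of the 16 characters of lpplpllppllplppl in place — lp pl pl lp pl lp lp pl pl lp lp pl lp pl pl lp — and concatenate.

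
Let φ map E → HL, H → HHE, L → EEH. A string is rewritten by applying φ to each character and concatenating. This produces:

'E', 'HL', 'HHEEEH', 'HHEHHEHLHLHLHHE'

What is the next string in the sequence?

Rewriting the 15 symbols of HHEHHEHLHLHLHHE one by one yields HHE HHE HL HHE HHE HL HHE EEH HHE EEH HHE EEH HHE HHE HL; concatenated:

HHEHHEHLHHEHHEHLHHEEEHHHEEEHHHEEEHHHEHHEHL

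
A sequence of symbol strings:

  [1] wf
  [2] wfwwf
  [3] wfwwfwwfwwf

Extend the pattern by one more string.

Each string is two copies of the previous one joined by 'w'.
One more doubling of wfwwfwwfwwf gives the answer.

wfwwfwwfwwfwwfwwfwwfwwf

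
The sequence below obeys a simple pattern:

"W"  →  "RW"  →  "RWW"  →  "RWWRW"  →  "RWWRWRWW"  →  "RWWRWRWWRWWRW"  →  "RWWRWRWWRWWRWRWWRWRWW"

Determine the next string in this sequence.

RWWRWRWWRWWRWRWWRWRWWRWWRWRWWRWWRW

This is a Fibonacci-style word recurrence s(k) = s(k−1)·s(k−2): e.g. RW·W = RWW.
The next term joins RWWRWRWWRWWRWRWWRWRWW and RWWRWRWWRWWRW.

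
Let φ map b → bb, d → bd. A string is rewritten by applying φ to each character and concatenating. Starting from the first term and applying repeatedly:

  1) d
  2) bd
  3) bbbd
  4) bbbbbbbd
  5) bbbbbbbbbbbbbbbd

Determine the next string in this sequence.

bbbbbbbbbbbbbbbbbbbbbbbbbbbbbbbd

Applying the rule to each of the 16 symbols of bbbbbbbbbbbbbbbd gives the pieces bb bb bb bb bb bb bb bb bb bb bb bb bb bb bb bd, which concatenate to the answer.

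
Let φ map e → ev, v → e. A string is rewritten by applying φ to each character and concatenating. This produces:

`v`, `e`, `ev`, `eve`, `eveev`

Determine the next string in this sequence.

Expanding eveev: e→ev, v→e, e→ev, e→ev, v→e. Concatenated: ev e ev ev e.

eveeveve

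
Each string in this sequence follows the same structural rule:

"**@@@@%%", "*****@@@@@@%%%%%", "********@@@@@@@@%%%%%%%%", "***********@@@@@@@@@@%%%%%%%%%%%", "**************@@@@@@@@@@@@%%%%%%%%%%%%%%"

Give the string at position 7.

********************@@@@@@@@@@@@@@@@%%%%%%%%%%%%%%%%%%%%

The n-th term is 3n-1 *'s then 2n+2 @'s then 3n-1 %'s (n = 1, 2, …).
Setting n = 7 gives 20, 16, 20 characters in each block.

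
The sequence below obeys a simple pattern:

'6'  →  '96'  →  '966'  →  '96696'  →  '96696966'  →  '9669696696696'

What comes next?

This is a Fibonacci-style word recurrence s(k) = s(k−1)·s(k−2): e.g. 96·6 = 966.
Continuing: 9669696696696 · 96696966 gives term 7.

966969669669696696966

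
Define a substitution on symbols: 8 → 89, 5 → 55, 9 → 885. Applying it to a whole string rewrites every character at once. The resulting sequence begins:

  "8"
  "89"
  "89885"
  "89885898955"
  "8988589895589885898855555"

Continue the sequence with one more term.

Applying the rule to each of the 25 symbols of 8988589895589885898855555 gives the pieces 89 885 89 89 55 89 885 89 885 55 55 89 885 89 89 55 89 885 89 89 55 55 55 55 55, which concatenate to the answer.

8988589895589885898855555898858989558988589895555555555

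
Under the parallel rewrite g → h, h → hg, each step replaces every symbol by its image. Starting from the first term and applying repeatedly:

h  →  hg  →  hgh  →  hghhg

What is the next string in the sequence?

Rewriting each symbol of hghhg: h→hg, g→h, h→hg, h→hg, g→h, which concatenates to hg h hg hg h.

hghhghgh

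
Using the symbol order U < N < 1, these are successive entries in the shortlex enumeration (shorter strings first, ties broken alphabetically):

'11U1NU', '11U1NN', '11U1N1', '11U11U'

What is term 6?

Stepping forward 2 times from 11U11U: 11U11U → 11U11N, then the target.

11U111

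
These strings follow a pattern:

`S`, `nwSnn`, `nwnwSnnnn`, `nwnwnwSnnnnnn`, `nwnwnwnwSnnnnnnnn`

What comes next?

s(k+1) = nw·s(k)·nn, so each term gains nw as a prefix and nn as a suffix.
So the next term is nw·nwnwnwnwSnnnnnnnn·nn.

nwnwnwnwnwSnnnnnnnnnn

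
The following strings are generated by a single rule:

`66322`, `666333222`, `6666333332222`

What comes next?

66666333333322222

Reading off run lengths: 6 runs 2, 3, 4; 3 runs 1, 3, 5; 2 runs 2, 3, 4 — each is linear in n (n = 1, 2, …).
At n = 4 the blocks have lengths 5, 7, 5.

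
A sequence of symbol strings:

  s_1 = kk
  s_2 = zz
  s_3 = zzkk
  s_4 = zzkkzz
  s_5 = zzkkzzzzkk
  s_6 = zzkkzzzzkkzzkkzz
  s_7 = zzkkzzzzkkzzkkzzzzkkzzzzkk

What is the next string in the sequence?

From term 3 onward, concatenate the last term with the second-to-last: zz·kk = zzkk, zzkk·zz = zzkkzz, …
So term 8 is zzkkzzzzkkzzkkzzzzkkzzzzkk·zzkkzzzzkkzzkkzz.

zzkkzzzzkkzzkkzzzzkkzzzzkkzzkkzzzzkkzzkkzz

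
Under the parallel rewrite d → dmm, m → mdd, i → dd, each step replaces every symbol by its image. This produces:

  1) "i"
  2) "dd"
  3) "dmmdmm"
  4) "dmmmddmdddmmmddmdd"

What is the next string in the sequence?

φ(dmmmddmdddmmmddmdd) expands symbol-by-symbol to dmm mdd mdd mdd dmm dmm mdd dmm dmm dmm mdd mdd mdd dmm dmm mdd dmm dmm; joining the 18 pieces gives the next term.

dmmmddmddmdddmmdmmmdddmmdmmdmmmddmddmdddmmdmmmdddmmdmm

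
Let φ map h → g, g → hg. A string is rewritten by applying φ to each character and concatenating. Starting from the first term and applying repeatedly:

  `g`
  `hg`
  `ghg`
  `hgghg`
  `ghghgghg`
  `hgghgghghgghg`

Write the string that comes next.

ghghgghghgghgghghgghg

φ(hgghgghghgghg) expands symbol-by-symbol to g hg hg g hg hg g hg g hg hg g hg; joining the 13 pieces gives the next term.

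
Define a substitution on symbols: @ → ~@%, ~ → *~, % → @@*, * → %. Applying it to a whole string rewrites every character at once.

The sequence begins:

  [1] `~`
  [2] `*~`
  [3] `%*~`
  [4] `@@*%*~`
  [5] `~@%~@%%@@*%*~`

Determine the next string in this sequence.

φ(~@%~@%%@@*%*~) expands symbol-by-symbol to *~ ~@% @@* *~ ~@% @@* @@* ~@% ~@% % @@* % *~; joining the 13 pieces gives the next term.

*~~@%@@**~~@%@@*@@*~@%~@%%@@*%*~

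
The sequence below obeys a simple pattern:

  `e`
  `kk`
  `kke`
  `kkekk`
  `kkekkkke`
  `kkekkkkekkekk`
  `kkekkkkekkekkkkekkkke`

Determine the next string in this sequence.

Each term (from the third on) is the previous term followed by the one before it: term 3 = kk·e = kke.
Continuing: kkekkkkekkekkkkekkkke · kkekkkkekkekk gives term 8.

kkekkkkekkekkkkekkkkekkekkkkekkekk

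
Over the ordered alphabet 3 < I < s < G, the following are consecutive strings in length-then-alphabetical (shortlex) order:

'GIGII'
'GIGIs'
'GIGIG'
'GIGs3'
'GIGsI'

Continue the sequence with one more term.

GIGss

Find the rightmost character of GIGsI below G, bump it to the next letter, and reset everything to its right to 3.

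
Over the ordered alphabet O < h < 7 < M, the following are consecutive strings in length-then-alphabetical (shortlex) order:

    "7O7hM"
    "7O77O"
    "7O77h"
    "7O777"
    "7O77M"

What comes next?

Treat 7O77M as a base-4 numeral over the given alphabet and add one, carrying through any trailing M's.

7O7MO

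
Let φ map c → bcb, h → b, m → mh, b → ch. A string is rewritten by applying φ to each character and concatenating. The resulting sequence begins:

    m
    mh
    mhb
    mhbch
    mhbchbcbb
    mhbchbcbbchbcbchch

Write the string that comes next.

mhbchbcbbchbcbchchbcbbchbcbchbcbbbcbb

φ(mhbchbcbbchbcbchch) expands symbol-by-symbol to mh b ch bcb b ch bcb ch ch bcb b ch bcb ch bcb b bcb b; joining the 18 pieces gives the next term.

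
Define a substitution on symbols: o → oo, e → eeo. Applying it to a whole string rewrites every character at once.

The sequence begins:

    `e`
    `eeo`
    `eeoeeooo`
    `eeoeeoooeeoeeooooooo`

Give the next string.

Rewriting the 20 symbols of eeoeeoooeeoeeooooooo one by one yields eeo eeo oo eeo eeo oo oo oo eeo eeo oo eeo eeo oo oo oo oo oo oo oo; concatenated:

eeoeeoooeeoeeoooooooeeoeeoooeeoeeooooooooooooooo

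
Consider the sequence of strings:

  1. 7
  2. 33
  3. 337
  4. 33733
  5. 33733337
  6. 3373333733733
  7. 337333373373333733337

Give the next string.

This is a Fibonacci-style word recurrence s(k) = s(k−1)·s(k−2): e.g. 33·7 = 337.
So term 8 is 337333373373333733337·3373333733733.

3373333733733337333373373333733733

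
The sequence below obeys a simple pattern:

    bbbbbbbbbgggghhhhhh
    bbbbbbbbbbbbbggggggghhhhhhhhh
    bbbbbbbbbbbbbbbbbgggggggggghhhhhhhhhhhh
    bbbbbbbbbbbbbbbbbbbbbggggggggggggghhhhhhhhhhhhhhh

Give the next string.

bbbbbbbbbbbbbbbbbbbbbbbbbgggggggggggggggghhhhhhhhhhhhhhhhhh

Reading off run lengths: b runs 9, 13, 17, 21; g runs 4, 7, 10, 13; h runs 6, 9, 12, 15 — each is linear in n, where the shown terms are n = 2, 3, 4, 5.
Setting n = 6 gives 25, 16, 18 characters in each block.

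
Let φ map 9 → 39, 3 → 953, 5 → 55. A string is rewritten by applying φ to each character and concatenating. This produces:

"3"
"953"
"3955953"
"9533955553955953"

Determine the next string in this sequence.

Rewriting the 16 symbols of 9533955553955953 one by one yields 39 55 953 953 39 55 55 55 55 953 39 55 55 39 55 953; concatenated:

395595395339555555559533955553955953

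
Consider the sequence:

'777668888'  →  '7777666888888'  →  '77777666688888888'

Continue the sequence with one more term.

777777666668888888888

Term n consists of n+1 7's, followed by n 6's, followed by 2n 8's, where the shown terms are n = 2, 3, 4.
For the next term, n = 5, so the run lengths are 6, 5, 10.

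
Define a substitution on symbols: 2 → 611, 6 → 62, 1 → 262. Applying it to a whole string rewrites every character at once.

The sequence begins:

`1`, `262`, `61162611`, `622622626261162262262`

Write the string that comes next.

6261161162611611626116261162262262626116116261161162611

Applying the rule to each of the 21 symbols of 622622626261162262262 gives the pieces 62 611 611 62 611 611 62 611 62 611 62 262 262 62 611 611 62 611 611 62 611, which concatenate to the answer.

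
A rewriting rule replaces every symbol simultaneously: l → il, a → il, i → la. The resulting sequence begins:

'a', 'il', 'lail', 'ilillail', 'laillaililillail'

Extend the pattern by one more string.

ilillaililillaillaillaililillail

Applying the rule to each of the 16 symbols of laillaililillail gives the pieces il il la il il il la il la il la il il il la il, which concatenate to the answer.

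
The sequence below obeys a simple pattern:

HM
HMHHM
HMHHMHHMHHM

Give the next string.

Each string is two copies of the previous one joined by 'H'.
Doubling HMHHMHHMHHM with 'H' between the halves:

HMHHMHHMHHMHHMHHMHHMHHM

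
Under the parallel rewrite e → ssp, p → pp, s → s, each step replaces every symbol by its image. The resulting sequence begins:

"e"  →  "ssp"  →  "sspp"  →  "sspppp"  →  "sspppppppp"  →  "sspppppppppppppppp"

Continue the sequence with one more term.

Rewriting the 18 symbols of sspppppppppppppppp one by one yields s s pp pp pp pp pp pp pp pp pp pp pp pp pp pp pp pp; concatenated:

sspppppppppppppppppppppppppppppppp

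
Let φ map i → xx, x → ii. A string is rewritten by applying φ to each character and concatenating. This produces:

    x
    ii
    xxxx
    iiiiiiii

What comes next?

xxxxxxxxxxxxxxxx

Rewriting each symbol of iiiiiiii: i→xx, i→xx, i→xx, i→xx, i→xx, i→xx, i→xx, i→xx, which concatenates to xx xx xx xx xx xx xx xx.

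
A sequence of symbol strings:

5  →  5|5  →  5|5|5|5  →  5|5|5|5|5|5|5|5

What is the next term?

s(k+1) = s(k)·|·s(k) — each term doubles the last with '|' between the halves.
So the next term is two copies of 5|5|5|5|5|5|5|5 with '|' between the halves.

5|5|5|5|5|5|5|5|5|5|5|5|5|5|5|5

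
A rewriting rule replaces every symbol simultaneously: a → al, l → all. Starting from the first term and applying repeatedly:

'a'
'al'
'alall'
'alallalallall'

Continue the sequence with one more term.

φ(alallalallall) expands symbol-by-symbol to al all al all all al all al all all al all all; joining the 13 pieces gives the next term.

alallalallallalallalallallalallall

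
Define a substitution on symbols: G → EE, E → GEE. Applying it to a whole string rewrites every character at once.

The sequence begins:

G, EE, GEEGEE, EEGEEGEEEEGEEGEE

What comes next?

GEEGEEEEGEEGEEEEGEEGEEGEEGEEEEGEEGEEEEGEEGEE

Applying the rule to each of the 16 symbols of EEGEEGEEEEGEEGEE gives the pieces GEE GEE EE GEE GEE EE GEE GEE GEE GEE EE GEE GEE EE GEE GEE, which concatenate to the answer.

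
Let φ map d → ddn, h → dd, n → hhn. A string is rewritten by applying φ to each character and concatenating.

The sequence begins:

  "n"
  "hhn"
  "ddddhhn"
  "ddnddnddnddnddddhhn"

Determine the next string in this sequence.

Rewriting the 19 symbols of ddnddnddnddnddddhhn one by one yields ddn ddn hhn ddn ddn hhn ddn ddn hhn ddn ddn hhn ddn ddn ddn ddn dd dd hhn; concatenated:

ddnddnhhnddnddnhhnddnddnhhnddnddnhhnddnddnddnddnddddhhn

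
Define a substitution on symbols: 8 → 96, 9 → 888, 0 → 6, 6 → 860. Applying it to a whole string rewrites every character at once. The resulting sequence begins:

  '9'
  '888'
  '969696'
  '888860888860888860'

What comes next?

969696968606969696968606969696968606

Replace each of the 18 characters of 888860888860888860 in place — 96 96 96 96 860 6 96 96 96 96 860 6 96 96 96 96 860 6 — and concatenate.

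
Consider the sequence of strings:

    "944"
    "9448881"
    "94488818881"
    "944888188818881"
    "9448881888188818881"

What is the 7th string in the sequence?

The strings grow by a fixed suffix 8881 each time.
From 9448881888188818881, 2 further steps: 9448881888188818881 → 94488818881888188818881 → (answer).

944888188818881888188818881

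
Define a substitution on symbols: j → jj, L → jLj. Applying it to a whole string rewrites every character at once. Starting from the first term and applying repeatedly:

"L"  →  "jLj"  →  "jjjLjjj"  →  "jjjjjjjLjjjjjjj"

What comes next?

Applying the rule to each of the 15 symbols of jjjjjjjLjjjjjjj gives the pieces jj jj jj jj jj jj jj jLj jj jj jj jj jj jj jj, which concatenate to the answer.

jjjjjjjjjjjjjjjLjjjjjjjjjjjjjjj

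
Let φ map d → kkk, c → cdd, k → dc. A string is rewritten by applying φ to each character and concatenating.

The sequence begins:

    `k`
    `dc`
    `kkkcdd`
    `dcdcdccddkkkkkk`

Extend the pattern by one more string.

Rewriting the 15 symbols of dcdcdccddkkkkkk one by one yields kkk cdd kkk cdd kkk cdd cdd kkk kkk dc dc dc dc dc dc; concatenated:

kkkcddkkkcddkkkcddcddkkkkkkdcdcdcdcdcdc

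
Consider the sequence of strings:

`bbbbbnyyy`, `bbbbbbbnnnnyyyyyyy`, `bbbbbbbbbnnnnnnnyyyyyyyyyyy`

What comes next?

bbbbbbbbbbbnnnnnnnnnnyyyyyyyyyyyyyyy

Reading off run lengths: b runs 5, 7, 9; n runs 1, 4, 7; y runs 3, 7, 11 — each is linear in n (n = 1, 2, …).
Setting n = 4 gives 11, 10, 15 characters in each block.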